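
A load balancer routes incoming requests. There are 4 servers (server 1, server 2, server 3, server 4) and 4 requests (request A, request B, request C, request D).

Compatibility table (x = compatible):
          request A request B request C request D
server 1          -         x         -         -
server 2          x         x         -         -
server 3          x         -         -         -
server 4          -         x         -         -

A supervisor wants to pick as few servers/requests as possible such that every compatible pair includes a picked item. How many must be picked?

The 2 edges server 1–request B, server 2–request A form a matching, so any vertex cover needs at least 2 vertices (one per matched edge).
Conversely {request A, request B} meets every edge and has exactly 2 vertices, so 2 is optimal.

2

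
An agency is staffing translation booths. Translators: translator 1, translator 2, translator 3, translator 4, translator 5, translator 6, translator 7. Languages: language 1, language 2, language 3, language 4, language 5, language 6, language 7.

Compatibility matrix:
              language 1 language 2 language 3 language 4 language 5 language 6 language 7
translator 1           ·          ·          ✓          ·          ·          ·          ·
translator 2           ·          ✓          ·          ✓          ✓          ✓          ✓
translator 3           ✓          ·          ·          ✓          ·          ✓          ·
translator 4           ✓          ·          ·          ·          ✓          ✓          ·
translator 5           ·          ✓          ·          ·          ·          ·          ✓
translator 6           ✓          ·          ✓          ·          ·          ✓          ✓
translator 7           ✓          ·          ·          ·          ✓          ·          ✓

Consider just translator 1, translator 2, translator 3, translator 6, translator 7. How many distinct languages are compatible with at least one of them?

The union of neighbours of {translator 1, translator 2, translator 3, translator 6, translator 7} is {language 1, language 2, language 3, language 4, language 5, language 6, language 7}, which has 7 elements.
Since |N(S)| = 7 ≥ |S| = 5, Hall's condition holds for this subset.

7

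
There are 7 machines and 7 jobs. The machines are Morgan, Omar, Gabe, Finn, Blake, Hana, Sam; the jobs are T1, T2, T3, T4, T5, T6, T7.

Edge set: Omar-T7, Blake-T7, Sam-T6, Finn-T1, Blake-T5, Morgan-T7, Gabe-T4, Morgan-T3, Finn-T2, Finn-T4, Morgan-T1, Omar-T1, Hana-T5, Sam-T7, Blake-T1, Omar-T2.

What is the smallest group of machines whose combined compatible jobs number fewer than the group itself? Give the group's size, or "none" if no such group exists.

A matching saturating every machine exists, for instance Morgan→T3, Omar→T2, Gabe→T4, Finn→T1, Blake→T7, Hana→T5, Sam→T6.
By Hall's marriage theorem, this means |N(S)| ≥ |S| for every subset S, so no violating subset exists.

none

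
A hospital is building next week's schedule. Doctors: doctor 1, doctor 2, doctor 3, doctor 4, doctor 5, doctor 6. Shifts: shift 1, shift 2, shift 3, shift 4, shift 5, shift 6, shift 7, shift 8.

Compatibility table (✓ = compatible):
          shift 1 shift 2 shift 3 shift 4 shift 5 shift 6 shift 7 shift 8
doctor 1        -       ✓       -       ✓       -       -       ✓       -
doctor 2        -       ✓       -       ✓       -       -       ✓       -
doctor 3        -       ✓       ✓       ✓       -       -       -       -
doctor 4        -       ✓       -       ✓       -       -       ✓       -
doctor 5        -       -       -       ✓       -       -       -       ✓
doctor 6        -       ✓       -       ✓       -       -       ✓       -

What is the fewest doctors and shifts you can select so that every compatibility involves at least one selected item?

{doctor 3, doctor 5, shift 2, shift 4, shift 7} is a vertex cover of size 5: every edge has an endpoint in this set.
No smaller cover exists because doctor 1–shift 7, doctor 2–shift 2, doctor 3–shift 3, doctor 4–shift 4, doctor 5–shift 8 is a matching of size 5, and a cover must include an endpoint of each of these disjoint edges (König's theorem).

5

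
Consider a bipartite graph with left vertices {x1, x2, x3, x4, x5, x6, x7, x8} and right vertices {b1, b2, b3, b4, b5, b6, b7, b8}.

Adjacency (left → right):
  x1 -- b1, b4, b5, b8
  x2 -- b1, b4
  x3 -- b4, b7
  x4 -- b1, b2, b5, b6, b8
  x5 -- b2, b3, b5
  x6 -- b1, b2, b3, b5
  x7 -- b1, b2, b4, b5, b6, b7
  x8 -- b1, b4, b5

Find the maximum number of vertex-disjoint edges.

A valid assignment of size 8: x1–b8, x2–b4, x3–b7, x4–b1, x5–b2, x6–b3, x7–b6, x8–b5.
All 8 left vertices are matched, so no larger matching exists.

8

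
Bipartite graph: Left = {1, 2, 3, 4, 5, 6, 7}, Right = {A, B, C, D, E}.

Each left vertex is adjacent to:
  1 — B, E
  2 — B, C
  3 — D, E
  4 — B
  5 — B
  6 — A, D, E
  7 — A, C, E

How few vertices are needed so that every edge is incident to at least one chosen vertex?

5

The 5 edges 1–E, 2–C, 3–D, 4–B, 6–A form a matching, so any vertex cover needs at least 5 vertices (one per matched edge).
Conversely {A, B, C, D, E} meets every edge and has exactly 5 vertices, so 5 is optimal.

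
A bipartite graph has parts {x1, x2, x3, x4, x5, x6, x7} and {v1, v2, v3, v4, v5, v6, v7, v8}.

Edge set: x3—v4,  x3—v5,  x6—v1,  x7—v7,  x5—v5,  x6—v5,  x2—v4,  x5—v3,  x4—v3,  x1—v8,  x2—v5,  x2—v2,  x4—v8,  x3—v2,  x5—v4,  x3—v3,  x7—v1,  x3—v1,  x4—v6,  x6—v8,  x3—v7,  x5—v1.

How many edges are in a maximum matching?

One maximum matching: x1–v8, x2–v2, x3–v3, x4–v6, x5–v4, x6–v1, x7–v7.
This saturates every left vertex, so 7 is the maximum.

7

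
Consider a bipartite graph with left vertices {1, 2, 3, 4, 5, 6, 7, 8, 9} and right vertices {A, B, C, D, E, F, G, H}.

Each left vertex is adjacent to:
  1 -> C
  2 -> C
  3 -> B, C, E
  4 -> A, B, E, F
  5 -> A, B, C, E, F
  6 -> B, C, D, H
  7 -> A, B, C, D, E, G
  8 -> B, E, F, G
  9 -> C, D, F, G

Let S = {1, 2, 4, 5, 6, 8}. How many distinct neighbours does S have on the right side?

8

The union of neighbours of {1, 2, 4, 5, 6, 8} is {A, B, C, D, E, F, G, H}, which has 8 elements.
Since |N(S)| = 8 ≥ |S| = 6, Hall's condition holds for this subset.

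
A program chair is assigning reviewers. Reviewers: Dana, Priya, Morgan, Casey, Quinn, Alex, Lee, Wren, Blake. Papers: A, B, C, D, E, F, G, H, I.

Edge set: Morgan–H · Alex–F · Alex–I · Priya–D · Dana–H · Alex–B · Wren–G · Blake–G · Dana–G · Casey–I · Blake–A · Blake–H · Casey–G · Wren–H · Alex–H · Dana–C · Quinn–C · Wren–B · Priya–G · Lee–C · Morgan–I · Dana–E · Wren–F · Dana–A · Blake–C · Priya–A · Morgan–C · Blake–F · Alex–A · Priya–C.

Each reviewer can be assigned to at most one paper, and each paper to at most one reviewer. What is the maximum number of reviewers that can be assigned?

8

For example, pair Dana-A, Priya-D, Morgan-H, Casey-I, Quinn-C, Alex-B, Wren-F, Blake-G.
The set {Quinn, Lee} has only 1 neighbour ({C}), so by Hall's theorem at most 8 of the 9 reviewers can be matched.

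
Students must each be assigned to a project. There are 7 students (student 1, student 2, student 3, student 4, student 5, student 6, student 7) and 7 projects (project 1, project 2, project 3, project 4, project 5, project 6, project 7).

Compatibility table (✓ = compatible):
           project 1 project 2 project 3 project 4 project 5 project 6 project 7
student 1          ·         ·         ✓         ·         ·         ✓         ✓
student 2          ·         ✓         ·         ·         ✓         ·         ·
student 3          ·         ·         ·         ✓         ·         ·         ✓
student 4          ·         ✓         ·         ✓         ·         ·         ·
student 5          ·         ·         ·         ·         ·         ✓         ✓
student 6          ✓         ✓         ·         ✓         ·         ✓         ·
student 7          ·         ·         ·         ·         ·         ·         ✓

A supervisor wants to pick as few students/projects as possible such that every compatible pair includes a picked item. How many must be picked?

7

The 7 edges student 1–project 3, student 2–project 5, student 3–project 4, student 4–project 2, student 5–project 6, student 6–project 1, student 7–project 7 form a matching, so any vertex cover needs at least 7 vertices (one per matched edge).
Conversely {student 1, student 2, student 3, student 4, student 5, student 6, student 7} meets every edge and has exactly 7 vertices, so 7 is optimal.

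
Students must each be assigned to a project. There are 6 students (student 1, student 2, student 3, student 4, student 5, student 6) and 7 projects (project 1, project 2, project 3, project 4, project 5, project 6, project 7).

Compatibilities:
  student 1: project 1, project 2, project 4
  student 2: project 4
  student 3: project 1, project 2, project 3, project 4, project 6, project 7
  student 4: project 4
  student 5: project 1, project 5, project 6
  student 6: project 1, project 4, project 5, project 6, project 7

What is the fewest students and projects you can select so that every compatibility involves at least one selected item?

5

A maximum matching has 5 edges (e.g. student 1–project 2, student 2–project 4, student 3–project 3, student 5–project 1, student 6–project 7).
By König's theorem the minimum vertex cover has the same size. One such cover is {student 1, student 3, student 5, student 6, project 4}.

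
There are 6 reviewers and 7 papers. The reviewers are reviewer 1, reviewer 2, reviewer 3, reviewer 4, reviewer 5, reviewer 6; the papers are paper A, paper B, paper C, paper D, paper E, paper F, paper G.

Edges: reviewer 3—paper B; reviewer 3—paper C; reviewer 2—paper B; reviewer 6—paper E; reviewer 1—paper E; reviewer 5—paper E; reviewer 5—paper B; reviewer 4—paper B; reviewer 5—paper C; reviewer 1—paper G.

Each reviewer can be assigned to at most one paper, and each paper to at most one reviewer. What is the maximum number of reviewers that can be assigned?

4

For example, pair reviewer 1→paper G, reviewer 2→paper B, reviewer 3→paper C, reviewer 5→paper E.
The set {reviewer 2, reviewer 3, reviewer 4, reviewer 5, reviewer 6} has only 3 neighbours ({paper B, paper C, paper E}), so by Hall's theorem at most 4 of the 6 reviewers can be matched.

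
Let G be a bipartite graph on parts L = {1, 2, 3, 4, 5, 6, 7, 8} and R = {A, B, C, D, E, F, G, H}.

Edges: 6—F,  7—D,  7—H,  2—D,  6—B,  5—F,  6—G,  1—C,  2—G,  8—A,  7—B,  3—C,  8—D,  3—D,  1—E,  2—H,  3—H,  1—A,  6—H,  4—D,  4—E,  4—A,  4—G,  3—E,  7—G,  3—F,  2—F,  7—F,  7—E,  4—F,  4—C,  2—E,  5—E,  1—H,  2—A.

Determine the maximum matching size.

8

One maximum matching: 1-C, 2-E, 3-H, 4-A, 5-F, 6-B, 7-G, 8-D.
All 8 left vertices are matched, so no larger matching exists.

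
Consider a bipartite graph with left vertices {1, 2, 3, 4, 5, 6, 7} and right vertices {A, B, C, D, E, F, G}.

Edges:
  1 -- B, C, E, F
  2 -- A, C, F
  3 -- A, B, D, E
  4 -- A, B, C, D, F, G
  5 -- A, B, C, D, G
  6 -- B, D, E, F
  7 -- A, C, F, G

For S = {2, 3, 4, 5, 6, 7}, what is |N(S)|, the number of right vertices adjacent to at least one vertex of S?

7

The union of neighbours of {2, 3, 4, 5, 6, 7} is {A, B, C, D, E, F, G}, which has 7 elements.
Since |N(S)| = 7 ≥ |S| = 6, Hall's condition holds for this subset.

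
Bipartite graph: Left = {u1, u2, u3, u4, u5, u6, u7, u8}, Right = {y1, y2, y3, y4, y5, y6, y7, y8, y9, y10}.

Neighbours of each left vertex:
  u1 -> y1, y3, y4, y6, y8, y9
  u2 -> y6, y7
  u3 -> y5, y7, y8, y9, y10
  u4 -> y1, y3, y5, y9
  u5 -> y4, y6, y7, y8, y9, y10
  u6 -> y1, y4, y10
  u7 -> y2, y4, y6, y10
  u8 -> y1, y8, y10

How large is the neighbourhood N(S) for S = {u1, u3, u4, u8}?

9

The union of neighbours of {u1, u3, u4, u8} is {y1, y3, y4, y5, y6, y7, y8, y9, y10}, which has 9 elements.
Since |N(S)| = 9 ≥ |S| = 4, Hall's condition holds for this subset.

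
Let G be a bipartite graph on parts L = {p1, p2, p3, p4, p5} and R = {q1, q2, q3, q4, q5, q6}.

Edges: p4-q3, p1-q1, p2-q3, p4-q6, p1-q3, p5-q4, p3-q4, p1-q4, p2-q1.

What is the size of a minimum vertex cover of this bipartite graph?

4

A maximum matching has 4 edges (e.g. p1–q3, p2–q1, p3–q4, p4–q6).
By König's theorem the minimum vertex cover has the same size. One such cover is {p1, p2, p4, q4}.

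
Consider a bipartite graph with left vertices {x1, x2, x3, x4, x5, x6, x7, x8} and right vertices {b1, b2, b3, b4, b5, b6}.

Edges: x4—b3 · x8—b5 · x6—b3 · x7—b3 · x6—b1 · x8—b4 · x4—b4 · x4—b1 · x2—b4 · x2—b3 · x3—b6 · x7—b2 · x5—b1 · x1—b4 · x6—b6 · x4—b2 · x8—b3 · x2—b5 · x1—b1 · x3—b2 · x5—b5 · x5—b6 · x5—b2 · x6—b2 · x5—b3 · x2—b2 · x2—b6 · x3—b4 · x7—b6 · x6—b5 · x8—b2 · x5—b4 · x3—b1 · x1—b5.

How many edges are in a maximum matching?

6

For example, pair x1–b4, x2–b6, x3–b2, x4–b3, x5–b5, x6–b1.
The set {x1, x2, x3, x4, x5, x6, x7, x8} has only 6 neighbours ({b1, b2, b3, b4, b5, b6}), so by Hall's theorem at most 6 of the 8 left vertices can be matched.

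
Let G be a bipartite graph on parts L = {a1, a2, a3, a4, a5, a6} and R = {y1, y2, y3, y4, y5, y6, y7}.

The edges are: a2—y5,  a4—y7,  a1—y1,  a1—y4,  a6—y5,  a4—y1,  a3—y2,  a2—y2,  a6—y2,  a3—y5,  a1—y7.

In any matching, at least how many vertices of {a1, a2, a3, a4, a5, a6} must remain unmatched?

2

For example, pair a1–y7, a2–y5, a3–y2, a4–y1.
The set {a2, a3, a5, a6} has only 2 neighbours ({y2, y5}), so by Hall's theorem at most 4 of the 6 left vertices can be matched.
That matches 4 of the 6, leaving 2 unmatched; no matching can do better.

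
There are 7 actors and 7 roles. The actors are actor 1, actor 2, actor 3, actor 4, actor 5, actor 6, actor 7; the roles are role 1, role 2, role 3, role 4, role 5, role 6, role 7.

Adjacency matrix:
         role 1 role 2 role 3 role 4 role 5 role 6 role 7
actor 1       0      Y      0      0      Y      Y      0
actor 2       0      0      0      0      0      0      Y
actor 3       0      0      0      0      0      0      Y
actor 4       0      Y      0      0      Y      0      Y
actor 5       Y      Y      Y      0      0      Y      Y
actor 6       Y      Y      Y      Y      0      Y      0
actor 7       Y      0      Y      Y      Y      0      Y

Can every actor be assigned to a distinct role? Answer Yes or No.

The set {actor 2, actor 3} has only 1 neighbour ({role 7}), so by Hall's theorem at most 6 of the 7 actors can be matched.
Hence no matching covers every actor.

No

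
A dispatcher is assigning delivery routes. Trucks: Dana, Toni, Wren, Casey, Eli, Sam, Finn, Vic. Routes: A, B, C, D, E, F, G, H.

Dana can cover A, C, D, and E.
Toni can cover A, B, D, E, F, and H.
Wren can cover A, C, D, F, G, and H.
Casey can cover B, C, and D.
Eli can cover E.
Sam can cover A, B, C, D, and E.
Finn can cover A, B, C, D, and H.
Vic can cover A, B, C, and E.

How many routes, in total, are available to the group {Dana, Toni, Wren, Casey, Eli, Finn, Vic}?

8

The union of neighbours of {Dana, Toni, Wren, Casey, Eli, Finn, Vic} is {A, B, C, D, E, F, G, H}, which has 8 elements.
Since |N(S)| = 8 ≥ |S| = 7, Hall's condition holds for this subset.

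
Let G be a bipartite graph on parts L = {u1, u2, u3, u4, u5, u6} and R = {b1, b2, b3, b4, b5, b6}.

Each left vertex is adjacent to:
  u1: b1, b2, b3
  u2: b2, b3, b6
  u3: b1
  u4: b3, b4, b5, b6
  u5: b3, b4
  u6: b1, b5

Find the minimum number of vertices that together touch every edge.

{u1, u2, u3, u4, u5, u6} is a vertex cover of size 6: every edge has an endpoint in this set.
No smaller cover exists because u1–b2, u2–b6, u3–b1, u4–b4, u5–b3, u6–b5 is a matching of size 6, and a cover must include an endpoint of each of these disjoint edges (König's theorem).

6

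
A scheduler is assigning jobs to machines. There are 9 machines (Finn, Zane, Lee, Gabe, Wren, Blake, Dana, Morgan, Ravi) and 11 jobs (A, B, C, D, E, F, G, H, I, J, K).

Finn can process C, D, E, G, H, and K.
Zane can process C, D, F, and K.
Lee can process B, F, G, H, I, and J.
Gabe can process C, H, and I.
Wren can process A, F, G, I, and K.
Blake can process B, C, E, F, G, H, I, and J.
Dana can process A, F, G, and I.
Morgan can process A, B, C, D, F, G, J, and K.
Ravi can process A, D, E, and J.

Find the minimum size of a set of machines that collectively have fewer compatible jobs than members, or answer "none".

A matching saturating every machine exists, for instance Finn→G, Zane→F, Lee→H, Gabe→C, Wren→K, Blake→J, Dana→I, Morgan→A, Ravi→E.
By Hall's marriage theorem, this means |N(S)| ≥ |S| for every subset S, so no violating subset exists.

none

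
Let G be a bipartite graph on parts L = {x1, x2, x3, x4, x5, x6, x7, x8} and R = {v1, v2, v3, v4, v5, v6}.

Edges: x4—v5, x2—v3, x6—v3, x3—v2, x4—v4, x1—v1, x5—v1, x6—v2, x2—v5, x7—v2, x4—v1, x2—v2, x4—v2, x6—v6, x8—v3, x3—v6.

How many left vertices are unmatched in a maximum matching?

A valid assignment of size 6: x1-v1, x2-v5, x3-v6, x4-v4, x6-v3, x7-v2.
The set {x1, x3, x5, x6, x7, x8} has only 4 neighbours ({v1, v2, v3, v6}), so by Hall's theorem at most 6 of the 8 left vertices can be matched.
That matches 6 of the 8, leaving 2 unmatched; no matching can do better.

2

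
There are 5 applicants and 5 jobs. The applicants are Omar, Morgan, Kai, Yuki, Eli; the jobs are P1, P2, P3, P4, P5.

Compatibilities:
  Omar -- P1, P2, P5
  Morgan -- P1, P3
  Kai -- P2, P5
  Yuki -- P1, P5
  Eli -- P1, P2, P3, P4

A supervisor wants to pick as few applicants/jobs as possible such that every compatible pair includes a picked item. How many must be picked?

5

The 5 edges Omar–P5, Morgan–P3, Kai–P2, Yuki–P1, Eli–P4 form a matching, so any vertex cover needs at least 5 vertices (one per matched edge).
Conversely {Omar, Morgan, Kai, Yuki, Eli} meets every edge and has exactly 5 vertices, so 5 is optimal.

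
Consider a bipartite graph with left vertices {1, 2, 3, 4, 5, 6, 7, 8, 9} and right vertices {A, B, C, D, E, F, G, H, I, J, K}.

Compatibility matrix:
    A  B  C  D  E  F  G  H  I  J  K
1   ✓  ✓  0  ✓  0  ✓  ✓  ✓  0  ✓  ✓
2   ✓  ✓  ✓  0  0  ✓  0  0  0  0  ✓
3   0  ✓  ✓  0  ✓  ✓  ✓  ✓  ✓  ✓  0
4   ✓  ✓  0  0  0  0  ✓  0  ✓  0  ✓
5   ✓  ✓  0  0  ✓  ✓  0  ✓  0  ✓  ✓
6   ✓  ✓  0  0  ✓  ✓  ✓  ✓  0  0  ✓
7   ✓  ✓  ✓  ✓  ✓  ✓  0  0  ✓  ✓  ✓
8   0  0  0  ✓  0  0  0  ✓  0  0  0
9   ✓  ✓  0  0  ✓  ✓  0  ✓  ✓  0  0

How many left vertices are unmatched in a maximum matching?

0

A valid assignment of size 9: 1–J, 2–B, 3–H, 4–I, 5–E, 6–G, 7–K, 8–D, 9–A.
All 9 left vertices are matched, so no larger matching exists.
That matches 9 of the 9, leaving 0 unmatched; no matching can do better.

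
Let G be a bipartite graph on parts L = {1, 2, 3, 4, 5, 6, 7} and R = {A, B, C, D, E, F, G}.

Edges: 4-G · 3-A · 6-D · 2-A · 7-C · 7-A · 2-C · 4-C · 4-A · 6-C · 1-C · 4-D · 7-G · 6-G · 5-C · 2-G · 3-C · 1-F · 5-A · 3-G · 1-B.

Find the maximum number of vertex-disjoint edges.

One maximum matching: 1–B, 2–G, 3–A, 4–D, 5–C.
The set {2, 3, 4, 5, 6, 7} has only 4 neighbours ({A, C, D, G}), so by Hall's theorem at most 5 of the 7 left vertices can be matched.

5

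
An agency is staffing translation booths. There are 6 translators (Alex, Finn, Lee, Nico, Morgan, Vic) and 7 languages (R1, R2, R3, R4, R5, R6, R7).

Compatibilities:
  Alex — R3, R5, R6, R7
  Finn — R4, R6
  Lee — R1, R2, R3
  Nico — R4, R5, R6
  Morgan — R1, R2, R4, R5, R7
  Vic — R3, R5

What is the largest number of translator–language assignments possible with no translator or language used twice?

One maximum matching: Alex-R7, Finn-R6, Lee-R3, Nico-R4, Morgan-R2, Vic-R5.
This saturates every translator, so 6 is the maximum.

6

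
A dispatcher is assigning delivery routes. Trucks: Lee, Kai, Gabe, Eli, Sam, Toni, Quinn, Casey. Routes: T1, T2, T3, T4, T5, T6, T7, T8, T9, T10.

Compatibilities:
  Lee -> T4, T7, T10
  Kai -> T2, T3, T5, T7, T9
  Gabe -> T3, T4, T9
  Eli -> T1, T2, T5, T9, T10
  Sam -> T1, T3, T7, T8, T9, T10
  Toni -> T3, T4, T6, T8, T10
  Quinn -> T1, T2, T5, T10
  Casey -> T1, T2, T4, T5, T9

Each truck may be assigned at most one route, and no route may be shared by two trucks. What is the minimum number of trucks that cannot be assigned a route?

0

A valid assignment of size 8: Lee→T10, Kai→T5, Gabe→T9, Eli→T1, Sam→T7, Toni→T3, Quinn→T2, Casey→T4.
All 8 trucks are matched, so no larger matching exists.
That matches 8 of the 8, leaving 0 unmatched; no matching can do better.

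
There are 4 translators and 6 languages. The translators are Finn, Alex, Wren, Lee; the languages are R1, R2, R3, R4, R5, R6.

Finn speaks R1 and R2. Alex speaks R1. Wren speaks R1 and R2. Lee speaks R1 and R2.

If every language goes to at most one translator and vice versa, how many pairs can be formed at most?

2

A valid assignment of size 2: Finn→R2, Alex→R1.
The set {Finn, Alex, Wren, Lee} has only 2 neighbours ({R1, R2}), so by Hall's theorem at most 2 of the 4 translators can be matched.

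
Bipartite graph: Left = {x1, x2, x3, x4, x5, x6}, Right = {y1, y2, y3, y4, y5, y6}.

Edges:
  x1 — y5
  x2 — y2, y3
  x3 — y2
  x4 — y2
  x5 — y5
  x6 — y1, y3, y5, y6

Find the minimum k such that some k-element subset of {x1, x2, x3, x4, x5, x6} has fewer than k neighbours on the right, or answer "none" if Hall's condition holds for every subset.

2

Take S = {x1, x5}. Its neighbourhood is {y5}, so |N(S)| = 1 < |S| = 2.
No single vertex violates Hall's condition since each has at least one neighbour, so 2 is the minimum.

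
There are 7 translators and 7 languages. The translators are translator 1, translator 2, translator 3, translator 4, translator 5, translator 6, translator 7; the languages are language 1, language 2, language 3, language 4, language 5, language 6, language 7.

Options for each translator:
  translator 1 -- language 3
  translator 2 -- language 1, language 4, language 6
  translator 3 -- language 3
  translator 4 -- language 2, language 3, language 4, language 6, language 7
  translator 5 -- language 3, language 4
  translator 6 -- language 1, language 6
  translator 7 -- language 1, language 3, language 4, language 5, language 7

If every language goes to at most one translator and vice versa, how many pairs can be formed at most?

One maximum matching: translator 1→language 3, translator 2→language 1, translator 4→language 2, translator 5→language 4, translator 6→language 6, translator 7→language 7.
The set {translator 1, translator 3} has only 1 neighbour ({language 3}), so by Hall's theorem at most 6 of the 7 translators can be matched.

6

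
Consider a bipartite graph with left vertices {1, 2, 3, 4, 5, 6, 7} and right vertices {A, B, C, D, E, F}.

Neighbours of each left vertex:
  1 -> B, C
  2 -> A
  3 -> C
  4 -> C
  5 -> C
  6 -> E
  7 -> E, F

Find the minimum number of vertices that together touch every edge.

5

The 5 edges 1–B, 2–A, 3–C, 6–E, 7–F form a matching, so any vertex cover needs at least 5 vertices (one per matched edge).
Conversely {1, 2, 6, 7, C} meets every edge and has exactly 5 vertices, so 5 is optimal.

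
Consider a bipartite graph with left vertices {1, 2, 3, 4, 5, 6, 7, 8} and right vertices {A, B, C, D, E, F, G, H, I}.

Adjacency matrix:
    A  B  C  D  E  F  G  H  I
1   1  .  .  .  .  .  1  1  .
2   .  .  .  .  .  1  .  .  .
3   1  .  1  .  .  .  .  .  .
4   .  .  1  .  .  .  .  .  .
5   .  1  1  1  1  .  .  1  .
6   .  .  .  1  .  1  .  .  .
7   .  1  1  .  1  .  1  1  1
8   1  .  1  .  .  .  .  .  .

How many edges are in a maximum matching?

7

One maximum matching: 1-H, 2-F, 3-A, 4-C, 5-E, 6-D, 7-G.
The set {3, 4, 8} has only 2 neighbours ({A, C}), so by Hall's theorem at most 7 of the 8 left vertices can be matched.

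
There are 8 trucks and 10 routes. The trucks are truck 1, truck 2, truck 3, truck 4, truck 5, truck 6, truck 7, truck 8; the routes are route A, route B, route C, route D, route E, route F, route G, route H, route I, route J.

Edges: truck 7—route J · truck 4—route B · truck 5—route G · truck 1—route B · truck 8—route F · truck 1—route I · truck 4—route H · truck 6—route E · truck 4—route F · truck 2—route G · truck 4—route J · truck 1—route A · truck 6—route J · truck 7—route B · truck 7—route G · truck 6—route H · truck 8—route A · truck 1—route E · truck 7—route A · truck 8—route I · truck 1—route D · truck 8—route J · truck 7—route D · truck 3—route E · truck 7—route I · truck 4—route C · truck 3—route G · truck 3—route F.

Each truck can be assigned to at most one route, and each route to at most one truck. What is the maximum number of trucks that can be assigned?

One maximum matching: truck 1–route D, truck 2–route G, truck 3–route F, truck 4–route H, truck 6–route E, truck 7–route J, truck 8–route I.
The set {truck 2, truck 5} has only 1 neighbour ({route G}), so by Hall's theorem at most 7 of the 8 trucks can be matched.

7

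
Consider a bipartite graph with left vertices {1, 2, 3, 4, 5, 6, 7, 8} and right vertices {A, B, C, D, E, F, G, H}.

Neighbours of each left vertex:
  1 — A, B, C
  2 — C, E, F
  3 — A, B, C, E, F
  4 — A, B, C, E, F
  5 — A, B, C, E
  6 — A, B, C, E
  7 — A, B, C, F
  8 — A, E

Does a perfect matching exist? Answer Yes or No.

The set {1, 2, 3, 4, 5, 6, 7, 8} has only 5 neighbours ({A, B, C, E, F}), so by Hall's theorem at most 5 of the 8 left vertices can be matched.
Hence no matching covers every left vertex.

No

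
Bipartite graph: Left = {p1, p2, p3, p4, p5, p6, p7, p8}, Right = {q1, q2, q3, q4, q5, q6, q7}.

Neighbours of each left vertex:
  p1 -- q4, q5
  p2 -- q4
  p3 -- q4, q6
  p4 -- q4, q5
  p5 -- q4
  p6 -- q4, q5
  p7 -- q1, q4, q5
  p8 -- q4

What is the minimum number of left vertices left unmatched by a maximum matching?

A valid assignment of size 4: p1-q5, p2-q4, p3-q6, p7-q1.
The set {p1, p2, p4, p5, p6, p8} has only 2 neighbours ({q4, q5}), so by Hall's theorem at most 4 of the 8 left vertices can be matched.
That matches 4 of the 8, leaving 4 unmatched; no matching can do better.

4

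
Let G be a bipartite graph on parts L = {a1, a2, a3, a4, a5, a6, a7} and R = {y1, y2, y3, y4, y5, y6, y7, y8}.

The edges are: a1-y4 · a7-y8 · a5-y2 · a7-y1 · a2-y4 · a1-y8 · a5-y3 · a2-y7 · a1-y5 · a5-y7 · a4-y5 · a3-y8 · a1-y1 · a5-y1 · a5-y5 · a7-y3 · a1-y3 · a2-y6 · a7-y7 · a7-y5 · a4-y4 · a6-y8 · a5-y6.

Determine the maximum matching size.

For example, pair a1→y3, a2→y4, a3→y8, a4→y5, a5→y6, a7→y7.
The set {a3, a6} has only 1 neighbour ({y8}), so by Hall's theorem at most 6 of the 7 left vertices can be matched.

6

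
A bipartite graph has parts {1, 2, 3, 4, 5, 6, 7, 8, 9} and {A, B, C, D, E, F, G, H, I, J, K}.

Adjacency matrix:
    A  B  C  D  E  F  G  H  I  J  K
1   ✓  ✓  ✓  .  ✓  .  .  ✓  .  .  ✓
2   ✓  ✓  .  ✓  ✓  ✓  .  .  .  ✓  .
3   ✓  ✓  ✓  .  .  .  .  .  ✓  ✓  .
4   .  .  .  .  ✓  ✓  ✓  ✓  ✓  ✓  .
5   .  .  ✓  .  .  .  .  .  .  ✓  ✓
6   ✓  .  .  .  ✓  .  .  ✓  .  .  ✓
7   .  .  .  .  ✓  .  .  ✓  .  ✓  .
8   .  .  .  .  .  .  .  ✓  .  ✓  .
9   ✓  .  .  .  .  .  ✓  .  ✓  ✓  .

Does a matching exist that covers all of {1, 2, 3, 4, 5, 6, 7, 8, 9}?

Yes

A valid assignment of size 9: 1-K, 2-B, 3-A, 4-G, 5-C, 6-E, 7-H, 8-J, 9-I.
All 9 left vertices are covered.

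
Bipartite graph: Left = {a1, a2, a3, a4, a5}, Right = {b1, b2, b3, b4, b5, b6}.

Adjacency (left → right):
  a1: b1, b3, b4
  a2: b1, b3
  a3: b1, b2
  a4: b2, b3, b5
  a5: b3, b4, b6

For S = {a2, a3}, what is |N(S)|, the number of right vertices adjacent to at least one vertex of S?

3

The union of neighbours of {a2, a3} is {b1, b2, b3}, which has 3 elements.
Since |N(S)| = 3 ≥ |S| = 2, Hall's condition holds for this subset.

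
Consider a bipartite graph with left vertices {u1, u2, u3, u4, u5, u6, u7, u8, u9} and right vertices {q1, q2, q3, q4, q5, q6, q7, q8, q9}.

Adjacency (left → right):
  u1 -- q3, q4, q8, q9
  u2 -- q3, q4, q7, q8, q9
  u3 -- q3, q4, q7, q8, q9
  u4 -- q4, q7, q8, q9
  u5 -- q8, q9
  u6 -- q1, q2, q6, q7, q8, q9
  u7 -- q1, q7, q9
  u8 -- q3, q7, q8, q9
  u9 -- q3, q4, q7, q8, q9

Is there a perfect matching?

No

The set {u1, u2, u3, u4, u5, u8, u9} has only 5 neighbours ({q3, q4, q7, q8, q9}), so by Hall's theorem at most 7 of the 9 left vertices can be matched.
Hence no matching covers every left vertex.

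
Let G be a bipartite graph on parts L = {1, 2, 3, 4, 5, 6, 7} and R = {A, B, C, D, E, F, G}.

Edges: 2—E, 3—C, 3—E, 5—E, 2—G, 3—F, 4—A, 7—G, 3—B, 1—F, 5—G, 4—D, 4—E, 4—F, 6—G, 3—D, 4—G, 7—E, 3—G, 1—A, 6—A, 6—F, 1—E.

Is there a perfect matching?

No

The set {2, 5, 7} has only 2 neighbours ({E, G}), so by Hall's theorem at most 6 of the 7 left vertices can be matched.
Hence no matching covers every left vertex.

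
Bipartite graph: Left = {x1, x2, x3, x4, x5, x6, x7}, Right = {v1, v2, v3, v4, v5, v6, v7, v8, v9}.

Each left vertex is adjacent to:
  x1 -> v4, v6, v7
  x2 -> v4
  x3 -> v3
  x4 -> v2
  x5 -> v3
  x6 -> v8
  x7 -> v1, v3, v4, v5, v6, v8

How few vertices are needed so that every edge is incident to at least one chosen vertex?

The 6 edges x1–v7, x2–v4, x3–v3, x4–v2, x6–v8, x7–v6 form a matching, so any vertex cover needs at least 6 vertices (one per matched edge).
Conversely {x1, x2, x4, x6, x7, v3} meets every edge and has exactly 6 vertices, so 6 is optimal.

6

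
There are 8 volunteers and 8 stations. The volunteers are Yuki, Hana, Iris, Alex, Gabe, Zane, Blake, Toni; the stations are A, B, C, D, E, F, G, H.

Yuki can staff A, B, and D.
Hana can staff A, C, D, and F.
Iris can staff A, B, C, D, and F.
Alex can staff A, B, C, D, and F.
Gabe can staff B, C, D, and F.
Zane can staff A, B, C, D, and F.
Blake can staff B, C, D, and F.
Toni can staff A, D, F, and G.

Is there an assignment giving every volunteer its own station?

No

The set {Yuki, Hana, Iris, Alex, Gabe, Zane, Blake} has only 5 neighbours ({A, B, C, D, F}), so by Hall's theorem at most 6 of the 8 volunteers can be matched.
Hence no matching covers every volunteer.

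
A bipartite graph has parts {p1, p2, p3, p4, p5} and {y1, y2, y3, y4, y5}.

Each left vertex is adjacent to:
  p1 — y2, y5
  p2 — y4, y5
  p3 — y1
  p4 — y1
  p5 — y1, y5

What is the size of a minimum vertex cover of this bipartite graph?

A maximum matching has 4 edges (e.g. p1–y2, p2–y4, p3–y1, p5–y5).
By König's theorem the minimum vertex cover has the same size. One such cover is {p1, p2, p5, y1}.

4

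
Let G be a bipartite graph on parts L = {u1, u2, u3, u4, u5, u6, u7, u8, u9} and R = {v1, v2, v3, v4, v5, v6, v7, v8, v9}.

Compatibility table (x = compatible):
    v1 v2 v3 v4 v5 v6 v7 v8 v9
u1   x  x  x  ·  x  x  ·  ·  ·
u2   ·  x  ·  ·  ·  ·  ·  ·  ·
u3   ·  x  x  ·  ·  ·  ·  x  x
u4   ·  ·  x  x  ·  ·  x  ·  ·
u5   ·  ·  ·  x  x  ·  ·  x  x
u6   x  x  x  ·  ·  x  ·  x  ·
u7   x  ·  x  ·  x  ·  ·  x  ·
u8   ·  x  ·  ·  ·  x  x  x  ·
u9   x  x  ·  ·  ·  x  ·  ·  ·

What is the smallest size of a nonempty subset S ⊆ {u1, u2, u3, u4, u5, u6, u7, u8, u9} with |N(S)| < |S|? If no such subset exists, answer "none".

A matching saturating every left vertex exists, for instance u1→v5, u2→v2, u3→v9, u4→v7, u5→v4, u6→v3, u7→v8, u8→v6, u9→v1.
By Hall's marriage theorem, this means |N(S)| ≥ |S| for every subset S, so no violating subset exists.

none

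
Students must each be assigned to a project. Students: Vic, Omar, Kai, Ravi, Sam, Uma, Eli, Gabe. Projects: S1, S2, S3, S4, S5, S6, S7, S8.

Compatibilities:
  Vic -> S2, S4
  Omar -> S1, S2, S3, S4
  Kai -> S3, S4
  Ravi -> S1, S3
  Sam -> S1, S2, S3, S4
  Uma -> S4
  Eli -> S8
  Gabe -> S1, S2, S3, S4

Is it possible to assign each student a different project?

No

The set {Vic, Omar, Kai, Ravi, Sam, Uma, Gabe} has only 4 neighbours ({S1, S2, S3, S4}), so by Hall's theorem at most 5 of the 8 students can be matched.
Hence no matching covers every student.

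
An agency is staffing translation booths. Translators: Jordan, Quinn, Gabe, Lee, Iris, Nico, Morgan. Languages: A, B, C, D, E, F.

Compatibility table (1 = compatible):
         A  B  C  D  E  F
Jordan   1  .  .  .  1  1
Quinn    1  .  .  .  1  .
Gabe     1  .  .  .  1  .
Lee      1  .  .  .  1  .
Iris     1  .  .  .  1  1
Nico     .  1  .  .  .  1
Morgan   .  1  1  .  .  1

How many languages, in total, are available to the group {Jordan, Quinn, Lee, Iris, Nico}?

4

The union of neighbours of {Jordan, Quinn, Lee, Iris, Nico} is {A, B, E, F}, which has 4 elements.
Since |N(S)| = 4 < |S| = 5, Hall's condition fails for this subset.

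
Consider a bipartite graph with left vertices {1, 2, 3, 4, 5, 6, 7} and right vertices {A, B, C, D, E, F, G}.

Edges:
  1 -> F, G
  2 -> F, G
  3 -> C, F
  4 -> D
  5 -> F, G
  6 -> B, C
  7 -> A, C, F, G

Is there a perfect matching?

No

The set {1, 2, 5} has only 2 neighbours ({F, G}), so by Hall's theorem at most 6 of the 7 left vertices can be matched.
Hence no matching covers every left vertex.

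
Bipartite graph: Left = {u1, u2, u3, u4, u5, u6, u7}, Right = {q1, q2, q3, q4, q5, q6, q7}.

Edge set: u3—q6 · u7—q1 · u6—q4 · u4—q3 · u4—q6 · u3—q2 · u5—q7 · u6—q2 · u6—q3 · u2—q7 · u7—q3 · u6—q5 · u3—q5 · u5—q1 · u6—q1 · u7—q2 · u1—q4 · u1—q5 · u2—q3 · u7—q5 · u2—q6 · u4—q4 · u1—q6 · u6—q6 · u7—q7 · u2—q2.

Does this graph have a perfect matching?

Yes

One maximum matching: u1→q6, u2→q2, u3→q5, u4→q3, u5→q1, u6→q4, u7→q7.
Every left vertex is matched, so this is a perfect matching.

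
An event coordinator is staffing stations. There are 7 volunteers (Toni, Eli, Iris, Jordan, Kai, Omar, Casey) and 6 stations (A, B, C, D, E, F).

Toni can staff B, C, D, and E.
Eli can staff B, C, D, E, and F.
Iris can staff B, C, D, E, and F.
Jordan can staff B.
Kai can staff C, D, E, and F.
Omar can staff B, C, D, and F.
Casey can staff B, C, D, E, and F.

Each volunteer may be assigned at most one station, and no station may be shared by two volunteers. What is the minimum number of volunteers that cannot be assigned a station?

One maximum matching: Toni-C, Eli-F, Iris-D, Jordan-B, Kai-E.
The set {Toni, Eli, Iris, Jordan, Kai, Omar, Casey} has only 5 neighbours ({B, C, D, E, F}), so by Hall's theorem at most 5 of the 7 volunteers can be matched.
That matches 5 of the 7, leaving 2 unmatched; no matching can do better.

2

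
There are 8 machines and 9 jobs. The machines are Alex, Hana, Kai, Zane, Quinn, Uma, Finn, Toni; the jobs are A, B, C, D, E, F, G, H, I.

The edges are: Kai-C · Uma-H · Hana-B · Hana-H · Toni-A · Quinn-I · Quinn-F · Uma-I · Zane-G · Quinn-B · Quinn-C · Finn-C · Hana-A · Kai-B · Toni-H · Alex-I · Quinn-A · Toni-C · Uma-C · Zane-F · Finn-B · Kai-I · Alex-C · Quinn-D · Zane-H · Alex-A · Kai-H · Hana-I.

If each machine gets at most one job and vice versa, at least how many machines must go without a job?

1

For example, pair Alex–A, Hana–I, Kai–H, Zane–G, Quinn–F, Uma–C, Finn–B.
The set {Alex, Hana, Kai, Uma, Finn, Toni} has only 5 neighbours ({A, B, C, H, I}), so by Hall's theorem at most 7 of the 8 machines can be matched.
That matches 7 of the 8, leaving 1 unmatched; no matching can do better.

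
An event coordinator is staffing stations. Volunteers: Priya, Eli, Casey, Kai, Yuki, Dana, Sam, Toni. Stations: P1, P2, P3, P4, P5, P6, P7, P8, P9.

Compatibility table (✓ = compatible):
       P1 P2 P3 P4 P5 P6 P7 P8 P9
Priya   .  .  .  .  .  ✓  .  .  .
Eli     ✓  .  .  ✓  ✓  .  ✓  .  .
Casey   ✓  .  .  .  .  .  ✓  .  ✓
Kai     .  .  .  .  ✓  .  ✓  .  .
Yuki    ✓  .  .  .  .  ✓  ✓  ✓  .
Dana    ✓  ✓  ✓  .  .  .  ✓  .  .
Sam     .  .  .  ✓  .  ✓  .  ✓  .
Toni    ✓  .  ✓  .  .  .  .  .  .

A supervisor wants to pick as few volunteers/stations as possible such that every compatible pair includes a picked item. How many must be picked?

A maximum matching has 8 edges (e.g. Priya–P6, Eli–P4, Casey–P9, Kai–P5, Yuki–P7, Dana–P3, Sam–P8, Toni–P1).
By König's theorem the minimum vertex cover has the same size. One such cover is {Priya, Eli, Casey, Kai, Yuki, Dana, Sam, Toni}.

8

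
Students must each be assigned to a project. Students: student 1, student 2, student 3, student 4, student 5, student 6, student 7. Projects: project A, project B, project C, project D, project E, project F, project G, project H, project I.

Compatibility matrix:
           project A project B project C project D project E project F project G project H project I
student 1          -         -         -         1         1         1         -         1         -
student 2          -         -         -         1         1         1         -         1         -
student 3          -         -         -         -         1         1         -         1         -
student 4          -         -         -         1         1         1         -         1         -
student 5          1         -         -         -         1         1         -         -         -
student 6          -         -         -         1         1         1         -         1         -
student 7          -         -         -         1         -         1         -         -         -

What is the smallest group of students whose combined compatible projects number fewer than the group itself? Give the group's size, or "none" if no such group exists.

5

Take S = {student 1, student 2, student 3, student 4, student 6}. Its neighbourhood is {project D, project E, project F, project H}, so |N(S)| = 4 < |S| = 5.
Every subset of size less than 5 has at least as many neighbours as members, so 5 is the minimum.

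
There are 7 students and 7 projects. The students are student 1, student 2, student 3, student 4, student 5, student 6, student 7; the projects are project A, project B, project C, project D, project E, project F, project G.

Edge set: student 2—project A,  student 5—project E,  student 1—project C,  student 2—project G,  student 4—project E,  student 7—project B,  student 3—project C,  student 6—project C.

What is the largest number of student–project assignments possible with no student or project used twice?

4

For example, pair student 1–project C, student 2–project A, student 4–project E, student 7–project B.
The set {student 1, student 3, student 4, student 5, student 6} has only 2 neighbours ({project C, project E}), so by Hall's theorem at most 4 of the 7 students can be matched.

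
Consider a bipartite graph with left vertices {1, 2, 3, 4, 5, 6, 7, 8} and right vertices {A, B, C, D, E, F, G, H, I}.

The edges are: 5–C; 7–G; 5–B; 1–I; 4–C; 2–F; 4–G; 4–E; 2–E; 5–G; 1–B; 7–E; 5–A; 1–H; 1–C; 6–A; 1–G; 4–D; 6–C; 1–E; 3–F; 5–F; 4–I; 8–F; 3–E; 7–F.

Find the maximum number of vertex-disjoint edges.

7

For example, pair 1→H, 2→F, 3→E, 4→D, 5→A, 6→C, 7→G.
The set {2, 3, 8} has only 2 neighbours ({E, F}), so by Hall's theorem at most 7 of the 8 left vertices can be matched.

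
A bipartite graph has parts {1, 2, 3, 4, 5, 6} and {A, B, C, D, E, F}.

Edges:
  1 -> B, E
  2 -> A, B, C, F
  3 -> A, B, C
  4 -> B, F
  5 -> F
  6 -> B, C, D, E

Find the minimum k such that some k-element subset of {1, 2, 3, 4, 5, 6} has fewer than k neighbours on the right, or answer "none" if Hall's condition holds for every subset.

A matching saturating every left vertex exists, for instance 1→E, 2→C, 3→A, 4→B, 5→F, 6→D.
By Hall's marriage theorem, this means |N(S)| ≥ |S| for every subset S, so no violating subset exists.

none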